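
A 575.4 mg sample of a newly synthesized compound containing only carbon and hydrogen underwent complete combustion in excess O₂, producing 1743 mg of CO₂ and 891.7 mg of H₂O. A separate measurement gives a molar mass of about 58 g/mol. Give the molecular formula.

C4H10

mol C = 1.743 g CO₂ ÷ 44.009 g/mol = 0.039606 mol
mol H = 2 × 0.8917 g H₂O ÷ 18.015 g/mol = 0.098995 mol
Divide by the smallest (0.039606 mol): C 1.000, H 2.500
Multiplying each by 2 gives whole numbers: C 2.00, H 5.00
Empirical formula: C2H5
Empirical-formula mass = 29.06 g/mol; 58 ÷ 29.06 ≈ 2, so the molecular formula is C4H10.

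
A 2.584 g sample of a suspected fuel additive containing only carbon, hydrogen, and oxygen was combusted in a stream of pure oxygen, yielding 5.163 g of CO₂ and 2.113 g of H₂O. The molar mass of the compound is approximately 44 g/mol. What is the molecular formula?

C2H4O

mol C = 5.163 g CO₂ ÷ 44.009 g/mol = 0.11732 mol
mol H = 2 × 2.113 g H₂O ÷ 18.015 g/mol = 0.23458 mol
mass O = 2.584 − (1.4091 + 0.23646) = 0.93845 g → mol O = 0.93845 ÷ 15.999 = 0.058657 mol
Divide by the smallest (0.058657 mol): C 2.000, H 3.999, O 1.000
Empirical formula: C2H4O
Empirical-formula mass = 44.05 g/mol; 44 ÷ 44.05 ≈ 1, so the molecular formula is C2H4O.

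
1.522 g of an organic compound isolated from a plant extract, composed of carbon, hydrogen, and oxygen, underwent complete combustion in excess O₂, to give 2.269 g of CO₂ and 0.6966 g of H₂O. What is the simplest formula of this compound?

C2H3O2

mol C = 2.269 g CO₂ ÷ 44.009 g/mol = 0.051558 mol
mol H = 2 × 0.6966 g H₂O ÷ 18.015 g/mol = 0.077336 mol
mass O = 1.522 − (0.61926 + 0.077954) = 0.82479 g → mol O = 0.82479 ÷ 15.999 = 0.051552 mol
Divide by the smallest (0.051552 mol): C 1.000, H 1.500, O 1.000
Multiplying each by 2 gives whole numbers: C 2.00, H 3.00, O 2.00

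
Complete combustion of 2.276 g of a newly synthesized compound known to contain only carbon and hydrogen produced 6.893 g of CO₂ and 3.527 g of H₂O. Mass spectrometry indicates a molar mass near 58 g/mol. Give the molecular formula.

C4H10

mol C = 6.893 g CO₂ ÷ 44.009 g/mol = 0.15663 mol
mol H = 2 × 3.527 g H₂O ÷ 18.015 g/mol = 0.39156 mol
Divide by the smallest (0.15663 mol): C 1.000, H 2.500
Multiplying each by 2 gives whole numbers: C 2.00, H 5.00
Empirical formula: C2H5
Empirical-formula mass = 29.06 g/mol; 58 ÷ 29.06 ≈ 2, so the molecular formula is C4H10.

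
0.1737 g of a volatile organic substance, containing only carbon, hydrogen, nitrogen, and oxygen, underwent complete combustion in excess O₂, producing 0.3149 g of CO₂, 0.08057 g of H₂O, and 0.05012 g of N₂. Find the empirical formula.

mol C = 0.3149 g CO₂ ÷ 44.009 g/mol = 0.0071554 mol
mol H = 2 × 0.08057 g H₂O ÷ 18.015 g/mol = 0.0089448 mol
mol N = 2 × 0.05012 g N₂ ÷ 28.014 g/mol = 0.0035782 mol
mass O = 0.1737 − (0.085943 + 0.0090163 + 0.050120) = 0.028621 g → mol O = 0.028621 ÷ 15.999 = 0.0017889 mol
Divide by the smallest (0.0017889 mol): C 4.000, H 5.000, N 2.000, O 1.000

C4H5N2O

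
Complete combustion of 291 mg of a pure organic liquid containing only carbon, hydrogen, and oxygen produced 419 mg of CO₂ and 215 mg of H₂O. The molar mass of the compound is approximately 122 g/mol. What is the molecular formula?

C4H10O4

mol C = 0.419 g CO₂ ÷ 44.009 g/mol = 0.009521 mol
mol H = 2 × 0.215 g H₂O ÷ 18.015 g/mol = 0.02387 mol
mass O = 0.291 − (0.1144 + 0.02406) = 0.1526 g → mol O = 0.1526 ÷ 15.999 = 0.009537 mol
Divide by the smallest (0.009521 mol): C 1.000, H 2.507, O 1.002
Multiplying each by 2 gives whole numbers: C 2.00, H 5.01, O 2.00
Empirical formula: C2H5O2
Empirical-formula mass = 61.06 g/mol; 122 ÷ 61.06 ≈ 2, so the molecular formula is C4H10O4.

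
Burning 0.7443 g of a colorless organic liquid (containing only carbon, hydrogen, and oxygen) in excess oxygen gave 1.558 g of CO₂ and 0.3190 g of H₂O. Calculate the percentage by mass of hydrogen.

mol C = 1.558 g CO₂ ÷ 44.009 g/mol = 0.035402 mol
mol H = 2 × 0.3190 g H₂O ÷ 18.015 g/mol = 0.035415 mol
mass O = 0.7443 − (0.42521 + 0.035698) = 0.28339 g → mol O = 0.28339 ÷ 15.999 = 0.017713 mol
mass % H = 0.035698 g ÷ 0.7443 g × 100%

4.80%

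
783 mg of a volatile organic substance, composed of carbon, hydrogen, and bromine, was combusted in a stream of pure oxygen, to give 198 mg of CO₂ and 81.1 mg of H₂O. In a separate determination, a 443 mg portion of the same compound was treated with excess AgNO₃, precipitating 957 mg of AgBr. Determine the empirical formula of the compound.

CH2Br2

mol C = 0.198 g CO₂ ÷ 44.009 g/mol = 0.004499 mol
mol H = 2 × 0.0811 g H₂O ÷ 18.015 g/mol = 0.009004 mol
From the AgBr data: mol Br per gram of compound = (0.957 ÷ 187.772) ÷ 0.443 = 0.01150 mol/g, so in the 0.783 g combustion sample mol Br = 0.009008 mol
Divide by the smallest (0.004499 mol): C 1.000, H 2.001, Br 2.002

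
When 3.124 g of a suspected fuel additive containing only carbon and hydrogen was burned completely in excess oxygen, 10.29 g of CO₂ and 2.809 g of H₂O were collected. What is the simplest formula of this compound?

mol C = 10.29 g CO₂ ÷ 44.009 g/mol = 0.23382 mol
mol H = 2 × 2.809 g H₂O ÷ 18.015 g/mol = 0.31185 mol
Divide by the smallest (0.23382 mol): C 1.000, H 1.334
Multiplying each by 3 gives whole numbers: C 3.00, H 4.00

C3H4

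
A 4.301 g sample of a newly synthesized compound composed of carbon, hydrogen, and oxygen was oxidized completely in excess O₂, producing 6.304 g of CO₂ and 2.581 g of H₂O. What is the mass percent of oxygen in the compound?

53.28%

mol C = 6.304 g CO₂ ÷ 44.009 g/mol = 0.14324 mol
mol H = 2 × 2.581 g H₂O ÷ 18.015 g/mol = 0.28654 mol
mass O = 4.301 − (1.7205 + 0.28883) = 2.2917 g → mol O = 2.2917 ÷ 15.999 = 0.14324 mol
mass % O = 2.2917 g ÷ 4.301 g × 100%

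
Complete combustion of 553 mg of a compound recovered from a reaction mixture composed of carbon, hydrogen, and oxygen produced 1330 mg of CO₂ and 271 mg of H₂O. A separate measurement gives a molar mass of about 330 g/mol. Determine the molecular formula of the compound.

mol C = 1.33 g CO₂ ÷ 44.009 g/mol = 0.03022 mol
mol H = 2 × 0.271 g H₂O ÷ 18.015 g/mol = 0.03009 mol
mass O = 0.553 − (0.3630 + 0.03033) = 0.1597 g → mol O = 0.1597 ÷ 15.999 = 0.009981 mol
Divide by the smallest (0.009981 mol): C 3.028, H 3.014, O 1.000
Empirical formula: C3H3O
Empirical-formula mass = 55.06 g/mol; 330 ÷ 55.06 ≈ 6, so the molecular formula is C18H18O6.

C18H18O6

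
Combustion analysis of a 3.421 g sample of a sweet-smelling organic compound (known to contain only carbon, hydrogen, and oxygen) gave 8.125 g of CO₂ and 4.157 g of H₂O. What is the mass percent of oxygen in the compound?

21.58%

mol C = 8.125 g CO₂ ÷ 44.009 g/mol = 0.18462 mol
mol H = 2 × 4.157 g H₂O ÷ 18.015 g/mol = 0.46150 mol
mass O = 3.421 − (2.2175 + 0.46520) = 0.73832 g → mol O = 0.73832 ÷ 15.999 = 0.046148 mol
mass % O = 0.73832 g ÷ 3.421 g × 100%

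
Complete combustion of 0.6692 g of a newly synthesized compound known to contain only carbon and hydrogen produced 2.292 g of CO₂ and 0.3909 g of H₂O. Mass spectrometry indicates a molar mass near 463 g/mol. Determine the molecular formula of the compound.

mol C = 2.292 g CO₂ ÷ 44.009 g/mol = 0.052080 mol
mol H = 2 × 0.3909 g H₂O ÷ 18.015 g/mol = 0.043397 mol
Divide by the smallest (0.043397 mol): C 1.200, H 1.000
Multiplying each by 5 gives whole numbers: C 6.00, H 5.00
Empirical formula: C6H5
Empirical-formula mass = 77.11 g/mol; 463 ÷ 77.11 ≈ 6, so the molecular formula is C36H30.

C36H30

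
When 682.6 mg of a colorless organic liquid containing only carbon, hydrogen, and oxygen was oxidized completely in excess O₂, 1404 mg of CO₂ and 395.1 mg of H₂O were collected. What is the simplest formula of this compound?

C8H11O4

mol C = 1.404 g CO₂ ÷ 44.009 g/mol = 0.031903 mol
mol H = 2 × 0.3951 g H₂O ÷ 18.015 g/mol = 0.043863 mol
mass O = 0.6826 − (0.38318 + 0.044214) = 0.25520 g → mol O = 0.25520 ÷ 15.999 = 0.015951 mol
Divide by the smallest (0.015951 mol): C 2.000, H 2.750, O 1.000
Multiplying each by 4 gives whole numbers: C 8.00, H 11.00, O 4.00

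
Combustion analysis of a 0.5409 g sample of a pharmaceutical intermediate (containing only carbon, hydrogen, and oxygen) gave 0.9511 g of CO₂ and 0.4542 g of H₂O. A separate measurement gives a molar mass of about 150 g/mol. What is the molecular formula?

mol C = 0.9511 g CO₂ ÷ 44.009 g/mol = 0.021611 mol
mol H = 2 × 0.4542 g H₂O ÷ 18.015 g/mol = 0.050425 mol
mass O = 0.5409 − (0.25958 + 0.050828) = 0.23050 g → mol O = 0.23050 ÷ 15.999 = 0.014407 mol
Divide by the smallest (0.014407 mol): C 1.500, H 3.500, O 1.000
Multiplying each by 2 gives whole numbers: C 3.00, H 7.00, O 2.00
Empirical formula: C3H7O2
Empirical-formula mass = 75.09 g/mol; 150 ÷ 75.09 ≈ 2, so the molecular formula is C6H14O4.

C6H14O4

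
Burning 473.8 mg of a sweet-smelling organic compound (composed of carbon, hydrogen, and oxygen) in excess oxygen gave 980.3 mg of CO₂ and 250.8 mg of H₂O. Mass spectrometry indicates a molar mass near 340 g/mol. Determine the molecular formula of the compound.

mol C = 0.9803 g CO₂ ÷ 44.009 g/mol = 0.022275 mol
mol H = 2 × 0.2508 g H₂O ÷ 18.015 g/mol = 0.027843 mol
mass O = 0.4738 − (0.26754 + 0.028066) = 0.17819 g → mol O = 0.17819 ÷ 15.999 = 0.011138 mol
Divide by the smallest (0.011138 mol): C 2.000, H 2.500, O 1.000
Multiplying each by 2 gives whole numbers: C 4.00, H 5.00, O 2.00
Empirical formula: C4H5O2
Empirical-formula mass = 85.08 g/mol; 340 ÷ 85.08 ≈ 4, so the molecular formula is C16H20O8.

C16H20O8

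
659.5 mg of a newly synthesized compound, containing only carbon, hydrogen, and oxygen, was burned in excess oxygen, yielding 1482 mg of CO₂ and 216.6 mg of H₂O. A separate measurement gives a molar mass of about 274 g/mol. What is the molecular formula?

C14H10O6

mol C = 1.482 g CO₂ ÷ 44.009 g/mol = 0.033675 mol
mol H = 2 × 0.2166 g H₂O ÷ 18.015 g/mol = 0.024047 mol
mass O = 0.6595 − (0.40447 + 0.024239) = 0.23079 g → mol O = 0.23079 ÷ 15.999 = 0.014425 mol
Divide by the smallest (0.014425 mol): C 2.334, H 1.667, O 1.000
Multiplying each by 3 gives whole numbers: C 7.00, H 5.00, O 3.00
Empirical formula: C7H5O3
Empirical-formula mass = 137.11 g/mol; 274 ÷ 137.11 ≈ 2, so the molecular formula is C14H10O6.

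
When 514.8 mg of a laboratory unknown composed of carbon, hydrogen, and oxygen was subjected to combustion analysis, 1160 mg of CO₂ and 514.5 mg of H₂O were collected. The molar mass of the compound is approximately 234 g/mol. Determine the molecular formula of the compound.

mol C = 1.160 g CO₂ ÷ 44.009 g/mol = 0.026358 mol
mol H = 2 × 0.5145 g H₂O ÷ 18.015 g/mol = 0.057119 mol
mass O = 0.5148 − (0.31659 + 0.057576) = 0.14064 g → mol O = 0.14064 ÷ 15.999 = 0.0087902 mol
Divide by the smallest (0.0087902 mol): C 2.999, H 6.498, O 1.000
Multiplying each by 2 gives whole numbers: C 6.00, H 13.00, O 2.00
Empirical formula: C6H13O2
Empirical-formula mass = 117.17 g/mol; 234 ÷ 117.17 ≈ 2, so the molecular formula is C12H26O4.

C12H26O4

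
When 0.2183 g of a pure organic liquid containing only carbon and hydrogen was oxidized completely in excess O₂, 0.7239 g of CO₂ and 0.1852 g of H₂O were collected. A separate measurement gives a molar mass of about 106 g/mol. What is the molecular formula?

C8H10

mol C = 0.7239 g CO₂ ÷ 44.009 g/mol = 0.016449 mol
mol H = 2 × 0.1852 g H₂O ÷ 18.015 g/mol = 0.020561 mol
Divide by the smallest (0.016449 mol): C 1.000, H 1.250
Multiplying each by 4 gives whole numbers: C 4.00, H 5.00
Empirical formula: C4H5
Empirical-formula mass = 53.08 g/mol; 106 ÷ 53.08 ≈ 2, so the molecular formula is C8H10.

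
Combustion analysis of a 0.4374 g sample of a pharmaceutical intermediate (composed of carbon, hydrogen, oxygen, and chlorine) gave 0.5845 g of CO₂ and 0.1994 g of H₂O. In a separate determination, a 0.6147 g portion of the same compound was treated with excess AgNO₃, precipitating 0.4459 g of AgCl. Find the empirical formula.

C6H10ClO5

mol C = 0.5845 g CO₂ ÷ 44.009 g/mol = 0.013281 mol
mol H = 2 × 0.1994 g H₂O ÷ 18.015 g/mol = 0.022137 mol
From the AgCl data: mol Cl per gram of compound = (0.4459 ÷ 143.318) ÷ 0.6147 = 0.0050614 mol/g, so in the 0.4374 g combustion sample mol Cl = 0.0022139 mol
mass O = 0.4374 − (0.15952 + 0.022314 + 0.078482) = 0.17708 g → mol O = 0.17708 ÷ 15.999 = 0.011068 mol
Divide by the smallest (0.0022139 mol): C 5.999, H 9.999, Cl 1.000, O 5.000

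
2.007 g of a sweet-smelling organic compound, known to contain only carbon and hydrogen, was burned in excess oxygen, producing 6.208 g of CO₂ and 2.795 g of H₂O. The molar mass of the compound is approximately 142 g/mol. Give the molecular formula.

C10H22

mol C = 6.208 g CO₂ ÷ 44.009 g/mol = 0.14106 mol
mol H = 2 × 2.795 g H₂O ÷ 18.015 g/mol = 0.31030 mol
Divide by the smallest (0.14106 mol): C 1.000, H 2.200
Multiplying each by 5 gives whole numbers: C 5.00, H 11.00
Empirical formula: C5H11
Empirical-formula mass = 71.14 g/mol; 142 ÷ 71.14 ≈ 2, so the molecular formula is C10H22.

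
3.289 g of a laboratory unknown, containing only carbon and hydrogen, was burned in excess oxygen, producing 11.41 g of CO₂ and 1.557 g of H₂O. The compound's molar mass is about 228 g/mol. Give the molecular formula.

C18H12

mol C = 11.41 g CO₂ ÷ 44.009 g/mol = 0.25927 mol
mol H = 2 × 1.557 g H₂O ÷ 18.015 g/mol = 0.17286 mol
Divide by the smallest (0.17286 mol): C 1.500, H 1.000
Multiplying each by 2 gives whole numbers: C 3.00, H 2.00
Empirical formula: C3H2
Empirical-formula mass = 38.05 g/mol; 228 ÷ 38.05 ≈ 6, so the molecular formula is C18H12.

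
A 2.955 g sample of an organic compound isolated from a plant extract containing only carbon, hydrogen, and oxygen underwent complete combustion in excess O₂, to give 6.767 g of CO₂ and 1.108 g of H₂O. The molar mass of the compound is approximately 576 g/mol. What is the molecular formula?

mol C = 6.767 g CO₂ ÷ 44.009 g/mol = 0.15376 mol
mol H = 2 × 1.108 g H₂O ÷ 18.015 g/mol = 0.12301 mol
mass O = 2.955 − (1.8469 + 0.12399) = 0.98415 g → mol O = 0.98415 ÷ 15.999 = 0.061513 mol
Divide by the smallest (0.061513 mol): C 2.500, H 2.000, O 1.000
Multiplying each by 2 gives whole numbers: C 5.00, H 4.00, O 2.00
Empirical formula: C5H4O2
Empirical-formula mass = 96.08 g/mol; 576 ÷ 96.08 ≈ 6, so the molecular formula is C30H24O12.

C30H24O12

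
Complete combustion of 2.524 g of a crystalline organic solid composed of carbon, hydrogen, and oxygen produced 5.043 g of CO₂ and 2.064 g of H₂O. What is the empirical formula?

C2H4O

mol C = 5.043 g CO₂ ÷ 44.009 g/mol = 0.11459 mol
mol H = 2 × 2.064 g H₂O ÷ 18.015 g/mol = 0.22914 mol
mass O = 2.524 − (1.3763 + 0.23098) = 0.91668 g → mol O = 0.91668 ÷ 15.999 = 0.057296 mol
Divide by the smallest (0.057296 mol): C 2.000, H 3.999, O 1.000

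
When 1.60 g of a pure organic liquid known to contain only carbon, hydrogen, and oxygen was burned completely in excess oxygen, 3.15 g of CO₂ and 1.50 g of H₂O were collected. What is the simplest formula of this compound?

mol C = 3.15 g CO₂ ÷ 44.009 g/mol = 0.07158 mol
mol H = 2 × 1.50 g H₂O ÷ 18.015 g/mol = 0.1665 mol
mass O = 1.60 − (0.8597 + 0.1679) = 0.5724 g → mol O = 0.5724 ÷ 15.999 = 0.03578 mol
Divide by the smallest (0.03578 mol): C 2.000, H 4.654, O 1.000
Multiplying each by 3 gives whole numbers: C 6.00, H 13.96, O 3.00

C6H14O3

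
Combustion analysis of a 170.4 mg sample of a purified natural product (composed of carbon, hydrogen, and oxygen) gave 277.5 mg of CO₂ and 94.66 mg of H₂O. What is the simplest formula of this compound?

C6H10O5

mol C = 0.2775 g CO₂ ÷ 44.009 g/mol = 0.0063055 mol
mol H = 2 × 0.09466 g H₂O ÷ 18.015 g/mol = 0.010509 mol
mass O = 0.1704 − (0.075736 + 0.010593) = 0.084071 g → mol O = 0.084071 ÷ 15.999 = 0.0052548 mol
Divide by the smallest (0.0052548 mol): C 1.200, H 2.000, O 1.000
Multiplying each by 5 gives whole numbers: C 6.00, H 10.00, O 5.00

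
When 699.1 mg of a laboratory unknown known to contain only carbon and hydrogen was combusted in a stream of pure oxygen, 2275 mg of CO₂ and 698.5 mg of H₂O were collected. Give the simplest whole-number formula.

mol C = 2.275 g CO₂ ÷ 44.009 g/mol = 0.051694 mol
mol H = 2 × 0.6985 g H₂O ÷ 18.015 g/mol = 0.077546 mol
Divide by the smallest (0.051694 mol): C 1.000, H 1.500
Multiplying each by 2 gives whole numbers: C 2.00, H 3.00

C2H3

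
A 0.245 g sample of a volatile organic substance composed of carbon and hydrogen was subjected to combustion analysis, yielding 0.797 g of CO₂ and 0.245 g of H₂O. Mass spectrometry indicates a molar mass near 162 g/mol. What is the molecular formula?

C12H18

mol C = 0.797 g CO₂ ÷ 44.009 g/mol = 0.01811 mol
mol H = 2 × 0.245 g H₂O ÷ 18.015 g/mol = 0.02720 mol
Divide by the smallest (0.01811 mol): C 1.000, H 1.502
Multiplying each by 2 gives whole numbers: C 2.00, H 3.00
Empirical formula: C2H3
Empirical-formula mass = 27.05 g/mol; 162 ÷ 27.05 ≈ 6, so the molecular formula is C12H18.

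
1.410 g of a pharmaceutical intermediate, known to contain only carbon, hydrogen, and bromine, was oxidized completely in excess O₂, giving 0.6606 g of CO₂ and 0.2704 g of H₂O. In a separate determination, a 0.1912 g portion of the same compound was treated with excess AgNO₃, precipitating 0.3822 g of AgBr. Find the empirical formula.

CH2Br

mol C = 0.6606 g CO₂ ÷ 44.009 g/mol = 0.015011 mol
mol H = 2 × 0.2704 g H₂O ÷ 18.015 g/mol = 0.030019 mol
From the AgBr data: mol Br per gram of compound = (0.3822 ÷ 187.772) ÷ 0.1912 = 0.010646 mol/g, so in the 1.410 g combustion sample mol Br = 0.015010 mol
Divide by the smallest (0.015010 mol): C 1.000, H 2.000, Br 1.000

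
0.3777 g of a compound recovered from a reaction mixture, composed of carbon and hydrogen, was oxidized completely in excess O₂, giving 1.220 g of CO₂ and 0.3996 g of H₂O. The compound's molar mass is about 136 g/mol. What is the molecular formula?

mol C = 1.220 g CO₂ ÷ 44.009 g/mol = 0.027722 mol
mol H = 2 × 0.3996 g H₂O ÷ 18.015 g/mol = 0.044363 mol
Divide by the smallest (0.027722 mol): C 1.000, H 1.600
Multiplying each by 5 gives whole numbers: C 5.00, H 8.00
Empirical formula: C5H8
Empirical-formula mass = 68.12 g/mol; 136 ÷ 68.12 ≈ 2, so the molecular formula is C10H16.

C10H16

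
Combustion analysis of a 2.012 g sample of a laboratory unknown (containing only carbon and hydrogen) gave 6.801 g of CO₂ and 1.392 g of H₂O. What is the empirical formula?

mol C = 6.801 g CO₂ ÷ 44.009 g/mol = 0.15454 mol
mol H = 2 × 1.392 g H₂O ÷ 18.015 g/mol = 0.15454 mol
Divide by the smallest (0.15454 mol): C 1.000, H 1.000

CH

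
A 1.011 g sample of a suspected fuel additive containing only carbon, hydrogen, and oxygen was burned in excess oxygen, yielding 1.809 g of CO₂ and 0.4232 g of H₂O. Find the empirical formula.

mol C = 1.809 g CO₂ ÷ 44.009 g/mol = 0.041105 mol
mol H = 2 × 0.4232 g H₂O ÷ 18.015 g/mol = 0.046983 mol
mass O = 1.011 − (0.49371 + 0.047359) = 0.46993 g → mol O = 0.46993 ÷ 15.999 = 0.029372 mol
Divide by the smallest (0.029372 mol): C 1.399, H 1.600, O 1.000
Multiplying each by 5 gives whole numbers: C 7.00, H 8.00, O 5.00

C7H8O5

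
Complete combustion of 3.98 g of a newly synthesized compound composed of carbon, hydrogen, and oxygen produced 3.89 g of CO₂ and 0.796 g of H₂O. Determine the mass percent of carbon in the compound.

26.7%

mol C = 3.89 g CO₂ ÷ 44.009 g/mol = 0.08839 mol
mol H = 2 × 0.796 g H₂O ÷ 18.015 g/mol = 0.08837 mol
mass O = 3.98 − (1.062 + 0.08908) = 2.829 g → mol O = 2.829 ÷ 15.999 = 0.1768 mol
mass % C = 1.062 g ÷ 3.98 g × 100%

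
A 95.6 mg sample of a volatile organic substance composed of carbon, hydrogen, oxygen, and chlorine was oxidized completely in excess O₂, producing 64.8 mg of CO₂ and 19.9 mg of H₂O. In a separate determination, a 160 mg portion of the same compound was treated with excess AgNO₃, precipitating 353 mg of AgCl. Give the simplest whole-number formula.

C2H3Cl2O2

mol C = 0.0648 g CO₂ ÷ 44.009 g/mol = 0.001472 mol
mol H = 2 × 0.0199 g H₂O ÷ 18.015 g/mol = 0.002209 mol
From the AgCl data: mol Cl per gram of compound = (0.353 ÷ 143.318) ÷ 0.160 = 0.01539 mol/g, so in the 0.0956 g combustion sample mol Cl = 0.001472 mol
mass O = 0.0956 − (0.01769 + 0.002227 + 0.05217) = 0.02352 g → mol O = 0.02352 ÷ 15.999 = 0.001470 mol
Divide by the smallest (0.001470 mol): C 1.002, H 1.503, Cl 1.001, O 1.000
Multiplying each by 2 gives whole numbers: C 2.00, H 3.01, Cl 2.00, O 2.00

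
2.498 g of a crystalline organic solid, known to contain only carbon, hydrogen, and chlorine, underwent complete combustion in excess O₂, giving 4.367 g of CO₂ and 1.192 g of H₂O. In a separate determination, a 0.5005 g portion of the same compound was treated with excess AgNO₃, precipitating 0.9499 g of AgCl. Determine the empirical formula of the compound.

mol C = 4.367 g CO₂ ÷ 44.009 g/mol = 0.099230 mol
mol H = 2 × 1.192 g H₂O ÷ 18.015 g/mol = 0.13233 mol
From the AgCl data: mol Cl per gram of compound = (0.9499 ÷ 143.318) ÷ 0.5005 = 0.013243 mol/g, so in the 2.498 g combustion sample mol Cl = 0.033080 mol
Divide by the smallest (0.033080 mol): C 3.000, H 4.000, Cl 1.000

C3H4Cl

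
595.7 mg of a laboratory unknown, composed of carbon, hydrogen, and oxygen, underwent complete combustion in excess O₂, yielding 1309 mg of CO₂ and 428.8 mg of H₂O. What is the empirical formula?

C5H8O2

mol C = 1.309 g CO₂ ÷ 44.009 g/mol = 0.029744 mol
mol H = 2 × 0.4288 g H₂O ÷ 18.015 g/mol = 0.047605 mol
mass O = 0.5957 − (0.35725 + 0.047986) = 0.19046 g → mol O = 0.19046 ÷ 15.999 = 0.011905 mol
Divide by the smallest (0.011905 mol): C 2.499, H 3.999, O 1.000
Multiplying each by 2 gives whole numbers: C 5.00, H 8.00, O 2.00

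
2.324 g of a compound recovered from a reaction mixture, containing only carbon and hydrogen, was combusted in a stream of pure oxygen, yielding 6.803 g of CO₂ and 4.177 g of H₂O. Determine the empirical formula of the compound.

CH3

mol C = 6.803 g CO₂ ÷ 44.009 g/mol = 0.15458 mol
mol H = 2 × 4.177 g H₂O ÷ 18.015 g/mol = 0.46372 mol
Divide by the smallest (0.15458 mol): C 1.000, H 3.000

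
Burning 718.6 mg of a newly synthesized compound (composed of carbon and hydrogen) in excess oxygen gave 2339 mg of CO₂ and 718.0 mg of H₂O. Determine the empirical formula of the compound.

C2H3

mol C = 2.339 g CO₂ ÷ 44.009 g/mol = 0.053148 mol
mol H = 2 × 0.7180 g H₂O ÷ 18.015 g/mol = 0.079711 mol
Divide by the smallest (0.053148 mol): C 1.000, H 1.500
Multiplying each by 2 gives whole numbers: C 2.00, H 3.00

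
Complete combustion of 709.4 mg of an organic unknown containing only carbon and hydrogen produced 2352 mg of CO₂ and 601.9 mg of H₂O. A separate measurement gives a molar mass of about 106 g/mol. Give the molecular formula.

C8H10

mol C = 2.352 g CO₂ ÷ 44.009 g/mol = 0.053444 mol
mol H = 2 × 0.6019 g H₂O ÷ 18.015 g/mol = 0.066822 mol
Divide by the smallest (0.053444 mol): C 1.000, H 1.250
Multiplying each by 4 gives whole numbers: C 4.00, H 5.00
Empirical formula: C4H5
Empirical-formula mass = 53.08 g/mol; 106 ÷ 53.08 ≈ 2, so the molecular formula is C8H10.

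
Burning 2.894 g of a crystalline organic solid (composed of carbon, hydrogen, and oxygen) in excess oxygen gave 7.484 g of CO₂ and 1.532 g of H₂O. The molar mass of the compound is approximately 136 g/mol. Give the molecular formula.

mol C = 7.484 g CO₂ ÷ 44.009 g/mol = 0.17006 mol
mol H = 2 × 1.532 g H₂O ÷ 18.015 g/mol = 0.17008 mol
mass O = 2.894 − (2.0425 + 0.17144) = 0.68001 g → mol O = 0.68001 ÷ 15.999 = 0.042504 mol
Divide by the smallest (0.042504 mol): C 4.001, H 4.002, O 1.000
Empirical formula: C4H4O
Empirical-formula mass = 68.08 g/mol; 136 ÷ 68.08 ≈ 2, so the molecular formula is C8H8O2.

C8H8O2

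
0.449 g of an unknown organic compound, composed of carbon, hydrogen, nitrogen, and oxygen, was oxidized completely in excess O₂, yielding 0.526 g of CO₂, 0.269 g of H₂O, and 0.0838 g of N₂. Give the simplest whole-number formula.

mol C = 0.526 g CO₂ ÷ 44.009 g/mol = 0.01195 mol
mol H = 2 × 0.269 g H₂O ÷ 18.015 g/mol = 0.02986 mol
mol N = 2 × 0.0838 g N₂ ÷ 28.014 g/mol = 0.005983 mol
mass O = 0.449 − (0.1436 + 0.03010 + 0.08380) = 0.1915 g → mol O = 0.1915 ÷ 15.999 = 0.01197 mol
Divide by the smallest (0.005983 mol): C 1.998, H 4.992, N 1.000, O 2.001

C2H5NO2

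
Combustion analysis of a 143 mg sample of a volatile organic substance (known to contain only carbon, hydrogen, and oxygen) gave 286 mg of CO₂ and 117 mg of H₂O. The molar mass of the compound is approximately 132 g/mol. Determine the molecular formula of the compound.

C6H12O3

mol C = 0.286 g CO₂ ÷ 44.009 g/mol = 0.006499 mol
mol H = 2 × 0.117 g H₂O ÷ 18.015 g/mol = 0.01299 mol
mass O = 0.143 − (0.07806 + 0.01309) = 0.05185 g → mol O = 0.05185 ÷ 15.999 = 0.003241 mol
Divide by the smallest (0.003241 mol): C 2.005, H 4.008, O 1.000
Empirical formula: C2H4O
Empirical-formula mass = 44.05 g/mol; 132 ÷ 44.05 ≈ 3, so the molecular formula is C6H12O3.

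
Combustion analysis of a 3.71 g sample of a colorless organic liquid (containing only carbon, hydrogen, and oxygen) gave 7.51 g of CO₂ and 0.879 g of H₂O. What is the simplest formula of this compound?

C7H4O4

mol C = 7.51 g CO₂ ÷ 44.009 g/mol = 0.1706 mol
mol H = 2 × 0.879 g H₂O ÷ 18.015 g/mol = 0.09759 mol
mass O = 3.71 − (2.050 + 0.09837) = 1.562 g → mol O = 1.562 ÷ 15.999 = 0.09763 mol
Divide by the smallest (0.09759 mol): C 1.749, H 1.000, O 1.000
Multiplying each by 4 gives whole numbers: C 6.99, H 4.00, O 4.00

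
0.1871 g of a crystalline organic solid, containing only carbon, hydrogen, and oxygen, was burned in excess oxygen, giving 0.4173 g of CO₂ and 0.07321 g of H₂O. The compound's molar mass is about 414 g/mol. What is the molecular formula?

mol C = 0.4173 g CO₂ ÷ 44.009 g/mol = 0.0094822 mol
mol H = 2 × 0.07321 g H₂O ÷ 18.015 g/mol = 0.0081277 mol
mass O = 0.1871 − (0.11389 + 0.0081927) = 0.065017 g → mol O = 0.065017 ÷ 15.999 = 0.0040638 mol
Divide by the smallest (0.0040638 mol): C 2.333, H 2.000, O 1.000
Multiplying each by 3 gives whole numbers: C 7.00, H 6.00, O 3.00
Empirical formula: C7H6O3
Empirical-formula mass = 138.12 g/mol; 414 ÷ 138.12 ≈ 3, so the molecular formula is C21H18O9.

C21H18O9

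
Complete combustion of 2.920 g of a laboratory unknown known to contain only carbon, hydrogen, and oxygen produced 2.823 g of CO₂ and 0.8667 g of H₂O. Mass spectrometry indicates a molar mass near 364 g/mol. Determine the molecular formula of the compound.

mol C = 2.823 g CO₂ ÷ 44.009 g/mol = 0.064146 mol
mol H = 2 × 0.8667 g H₂O ÷ 18.015 g/mol = 0.096220 mol
mass O = 2.920 − (0.77046 + 0.096990) = 2.0526 g → mol O = 2.0526 ÷ 15.999 = 0.12829 mol
Divide by the smallest (0.064146 mol): C 1.000, H 1.500, O 2.000
Multiplying each by 2 gives whole numbers: C 2.00, H 3.00, O 4.00
Empirical formula: C2H3O4
Empirical-formula mass = 91.04 g/mol; 364 ÷ 91.04 ≈ 4, so the molecular formula is C8H12O16.

C8H12O16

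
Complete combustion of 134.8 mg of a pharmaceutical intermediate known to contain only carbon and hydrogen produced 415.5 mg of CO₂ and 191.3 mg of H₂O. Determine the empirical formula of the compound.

mol C = 0.4155 g CO₂ ÷ 44.009 g/mol = 0.0094413 mol
mol H = 2 × 0.1913 g H₂O ÷ 18.015 g/mol = 0.021238 mol
Divide by the smallest (0.0094413 mol): C 1.000, H 2.249
Multiplying each by 4 gives whole numbers: C 4.00, H 9.00

C4H9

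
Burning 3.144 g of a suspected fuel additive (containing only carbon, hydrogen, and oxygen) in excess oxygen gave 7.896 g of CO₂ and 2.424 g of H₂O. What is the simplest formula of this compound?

C4H6O

mol C = 7.896 g CO₂ ÷ 44.009 g/mol = 0.17942 mol
mol H = 2 × 2.424 g H₂O ÷ 18.015 g/mol = 0.26911 mol
mass O = 3.144 − (2.1550 + 0.27126) = 0.71775 g → mol O = 0.71775 ÷ 15.999 = 0.044862 mol
Divide by the smallest (0.044862 mol): C 3.999, H 5.999, O 1.000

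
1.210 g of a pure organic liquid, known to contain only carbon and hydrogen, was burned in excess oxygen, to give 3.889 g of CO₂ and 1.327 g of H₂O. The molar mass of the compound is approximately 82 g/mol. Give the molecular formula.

mol C = 3.889 g CO₂ ÷ 44.009 g/mol = 0.088368 mol
mol H = 2 × 1.327 g H₂O ÷ 18.015 g/mol = 0.14732 mol
Divide by the smallest (0.088368 mol): C 1.000, H 1.667
Multiplying each by 3 gives whole numbers: C 3.00, H 5.00
Empirical formula: C3H5
Empirical-formula mass = 41.07 g/mol; 82 ÷ 41.07 ≈ 2, so the molecular formula is C6H10.

C6H10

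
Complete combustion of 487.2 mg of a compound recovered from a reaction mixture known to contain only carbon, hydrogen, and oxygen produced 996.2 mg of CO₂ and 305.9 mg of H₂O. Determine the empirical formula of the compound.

C2H3O

mol C = 0.9962 g CO₂ ÷ 44.009 g/mol = 0.022636 mol
mol H = 2 × 0.3059 g H₂O ÷ 18.015 g/mol = 0.033961 mol
mass O = 0.4872 − (0.27188 + 0.034232) = 0.18108 g → mol O = 0.18108 ÷ 15.999 = 0.011318 mol
Divide by the smallest (0.011318 mol): C 2.000, H 3.000, O 1.000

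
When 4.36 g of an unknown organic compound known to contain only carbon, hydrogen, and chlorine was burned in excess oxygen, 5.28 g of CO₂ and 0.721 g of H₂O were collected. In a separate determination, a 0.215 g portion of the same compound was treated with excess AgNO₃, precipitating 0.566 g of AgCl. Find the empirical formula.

mol C = 5.28 g CO₂ ÷ 44.009 g/mol = 0.1200 mol
mol H = 2 × 0.721 g H₂O ÷ 18.015 g/mol = 0.08004 mol
From the AgCl data: mol Cl per gram of compound = (0.566 ÷ 143.318) ÷ 0.215 = 0.01837 mol/g, so in the 4.36 g combustion sample mol Cl = 0.08009 mol
Divide by the smallest (0.08004 mol): C 1.499, H 1.000, Cl 1.001
Multiplying each by 2 gives whole numbers: C 3.00, H 2.00, Cl 2.00

C3H2Cl2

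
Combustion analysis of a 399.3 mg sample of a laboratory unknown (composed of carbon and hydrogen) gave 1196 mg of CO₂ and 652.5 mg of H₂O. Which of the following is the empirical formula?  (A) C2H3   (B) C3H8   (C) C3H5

mol C = 1.196 g CO₂ ÷ 44.009 g/mol = 0.027176 mol
mol H = 2 × 0.6525 g H₂O ÷ 18.015 g/mol = 0.072440 mol
Divide by the smallest (0.027176 mol): C 1.000, H 2.666
Multiplying each by 3 gives whole numbers: C 3.00, H 8.00

(B) C3H8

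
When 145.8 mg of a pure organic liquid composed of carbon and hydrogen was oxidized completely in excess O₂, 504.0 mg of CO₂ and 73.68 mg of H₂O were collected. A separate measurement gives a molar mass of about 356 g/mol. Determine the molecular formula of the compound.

C28H20

mol C = 0.5040 g CO₂ ÷ 44.009 g/mol = 0.011452 mol
mol H = 2 × 0.07368 g H₂O ÷ 18.015 g/mol = 0.0081799 mol
Divide by the smallest (0.0081799 mol): C 1.400, H 1.000
Multiplying each by 5 gives whole numbers: C 7.00, H 5.00
Empirical formula: C7H5
Empirical-formula mass = 89.12 g/mol; 356 ÷ 89.12 ≈ 4, so the molecular formula is C28H20.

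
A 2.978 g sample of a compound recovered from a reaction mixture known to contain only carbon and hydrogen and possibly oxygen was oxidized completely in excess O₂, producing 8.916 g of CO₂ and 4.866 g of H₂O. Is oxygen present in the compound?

no

mol C = 8.916 g CO₂ ÷ 44.009 g/mol = 0.20259 mol
mol H = 2 × 4.866 g H₂O ÷ 18.015 g/mol = 0.54022 mol
C and H together account for 2.9779 g — essentially the entire 2.978 g sample — so the compound contains no oxygen.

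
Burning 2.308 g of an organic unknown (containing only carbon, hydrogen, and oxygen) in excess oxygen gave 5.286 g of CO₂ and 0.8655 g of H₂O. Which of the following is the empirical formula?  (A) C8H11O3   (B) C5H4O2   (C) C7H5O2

mol C = 5.286 g CO₂ ÷ 44.009 g/mol = 0.12011 mol
mol H = 2 × 0.8655 g H₂O ÷ 18.015 g/mol = 0.096087 mol
mass O = 2.308 − (1.4427 + 0.096855) = 0.76848 g → mol O = 0.76848 ÷ 15.999 = 0.048033 mol
Divide by the smallest (0.048033 mol): C 2.501, H 2.000, O 1.000
Multiplying each by 2 gives whole numbers: C 5.00, H 4.00, O 2.00

(B) C5H4O2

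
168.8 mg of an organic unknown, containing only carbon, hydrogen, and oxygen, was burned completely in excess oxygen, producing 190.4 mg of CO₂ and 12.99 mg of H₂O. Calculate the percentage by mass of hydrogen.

0.86%

mol C = 0.1904 g CO₂ ÷ 44.009 g/mol = 0.0043264 mol
mol H = 2 × 0.01299 g H₂O ÷ 18.015 g/mol = 0.0014421 mol
mass O = 0.1688 − (0.051964 + 0.0014537) = 0.11538 g → mol O = 0.11538 ÷ 15.999 = 0.0072118 mol
mass % H = 0.0014537 g ÷ 0.1688 g × 100%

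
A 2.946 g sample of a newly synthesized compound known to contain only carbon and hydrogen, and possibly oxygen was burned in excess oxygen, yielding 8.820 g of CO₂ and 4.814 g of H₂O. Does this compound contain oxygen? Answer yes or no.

no

mol C = 8.820 g CO₂ ÷ 44.009 g/mol = 0.20041 mol
mol H = 2 × 4.814 g H₂O ÷ 18.015 g/mol = 0.53444 mol
C and H together account for 2.9459 g — essentially the entire 2.946 g sample — so the compound contains no oxygen.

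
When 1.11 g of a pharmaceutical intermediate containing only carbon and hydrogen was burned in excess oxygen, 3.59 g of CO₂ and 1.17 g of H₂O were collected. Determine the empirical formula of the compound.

C5H8

mol C = 3.59 g CO₂ ÷ 44.009 g/mol = 0.08157 mol
mol H = 2 × 1.17 g H₂O ÷ 18.015 g/mol = 0.1299 mol
Divide by the smallest (0.08157 mol): C 1.000, H 1.592
Multiplying each by 5 gives whole numbers: C 5.00, H 7.96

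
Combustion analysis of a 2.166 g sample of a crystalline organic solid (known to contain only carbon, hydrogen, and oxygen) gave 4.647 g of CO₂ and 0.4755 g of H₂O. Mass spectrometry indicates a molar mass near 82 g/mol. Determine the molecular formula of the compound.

mol C = 4.647 g CO₂ ÷ 44.009 g/mol = 0.10559 mol
mol H = 2 × 0.4755 g H₂O ÷ 18.015 g/mol = 0.052789 mol
mass O = 2.166 − (1.2683 + 0.053212) = 0.84452 g → mol O = 0.84452 ÷ 15.999 = 0.052786 mol
Divide by the smallest (0.052786 mol): C 2.000, H 1.000, O 1.000
Empirical formula: C2HO
Empirical-formula mass = 41.03 g/mol; 82 ÷ 41.03 ≈ 2, so the molecular formula is C4H2O2.

C4H2O2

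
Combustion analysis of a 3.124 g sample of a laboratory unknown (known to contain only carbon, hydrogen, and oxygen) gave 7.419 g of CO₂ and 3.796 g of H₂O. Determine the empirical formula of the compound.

C4H10O

mol C = 7.419 g CO₂ ÷ 44.009 g/mol = 0.16858 mol
mol H = 2 × 3.796 g H₂O ÷ 18.015 g/mol = 0.42143 mol
mass O = 3.124 − (2.0248 + 0.42480) = 0.67440 g → mol O = 0.67440 ÷ 15.999 = 0.042152 mol
Divide by the smallest (0.042152 mol): C 3.999, H 9.998, O 1.000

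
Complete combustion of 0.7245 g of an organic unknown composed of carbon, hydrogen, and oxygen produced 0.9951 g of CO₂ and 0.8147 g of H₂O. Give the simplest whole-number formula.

CH4O

mol C = 0.9951 g CO₂ ÷ 44.009 g/mol = 0.022611 mol
mol H = 2 × 0.8147 g H₂O ÷ 18.015 g/mol = 0.090447 mol
mass O = 0.7245 − (0.27158 + 0.091170) = 0.36175 g → mol O = 0.36175 ÷ 15.999 = 0.022611 mol
Divide by the smallest (0.022611 mol): C 1.000, H 4.000, O 1.000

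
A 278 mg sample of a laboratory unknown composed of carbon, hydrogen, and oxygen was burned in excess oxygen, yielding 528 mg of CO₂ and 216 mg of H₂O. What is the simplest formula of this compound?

C7H14O4

mol C = 0.528 g CO₂ ÷ 44.009 g/mol = 0.01200 mol
mol H = 2 × 0.216 g H₂O ÷ 18.015 g/mol = 0.02398 mol
mass O = 0.278 − (0.1441 + 0.02417) = 0.1097 g → mol O = 0.1097 ÷ 15.999 = 0.006858 mol
Divide by the smallest (0.006858 mol): C 1.749, H 3.497, O 1.000
Multiplying each by 4 gives whole numbers: C 7.00, H 13.99, O 4.00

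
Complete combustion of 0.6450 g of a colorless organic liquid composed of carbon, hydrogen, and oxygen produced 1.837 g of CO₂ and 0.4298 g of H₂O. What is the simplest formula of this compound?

mol C = 1.837 g CO₂ ÷ 44.009 g/mol = 0.041741 mol
mol H = 2 × 0.4298 g H₂O ÷ 18.015 g/mol = 0.047716 mol
mass O = 0.6450 − (0.50136 + 0.048098) = 0.095546 g → mol O = 0.095546 ÷ 15.999 = 0.0059720 mol
Divide by the smallest (0.0059720 mol): C 6.990, H 7.990, O 1.000

C7H8O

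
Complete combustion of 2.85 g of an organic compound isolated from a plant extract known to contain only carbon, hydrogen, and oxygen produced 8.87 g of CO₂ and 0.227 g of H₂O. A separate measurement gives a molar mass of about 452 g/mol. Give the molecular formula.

mol C = 8.87 g CO₂ ÷ 44.009 g/mol = 0.2015 mol
mol H = 2 × 0.227 g H₂O ÷ 18.015 g/mol = 0.02520 mol
mass O = 2.85 − (2.421 + 0.02540) = 0.4038 g → mol O = 0.4038 ÷ 15.999 = 0.02524 mol
Divide by the smallest (0.02520 mol): C 7.998, H 1.000, O 1.001
Empirical formula: C8HO
Empirical-formula mass = 113.09 g/mol; 452 ÷ 113.09 ≈ 4, so the molecular formula is C32H4O4.

C32H4O4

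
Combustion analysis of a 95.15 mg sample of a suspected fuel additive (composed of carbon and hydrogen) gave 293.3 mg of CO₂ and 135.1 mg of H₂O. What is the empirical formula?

mol C = 0.2933 g CO₂ ÷ 44.009 g/mol = 0.0066645 mol
mol H = 2 × 0.1351 g H₂O ÷ 18.015 g/mol = 0.014999 mol
Divide by the smallest (0.0066645 mol): C 1.000, H 2.251
Multiplying each by 4 gives whole numbers: C 4.00, H 9.00

C4H9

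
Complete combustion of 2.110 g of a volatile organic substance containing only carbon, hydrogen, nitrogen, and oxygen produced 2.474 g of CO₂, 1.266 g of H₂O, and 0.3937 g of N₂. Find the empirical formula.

mol C = 2.474 g CO₂ ÷ 44.009 g/mol = 0.056216 mol
mol H = 2 × 1.266 g H₂O ÷ 18.015 g/mol = 0.14055 mol
mol N = 2 × 0.3937 g N₂ ÷ 28.014 g/mol = 0.028107 mol
mass O = 2.110 − (0.67521 + 0.14167 + 0.39370) = 0.89942 g → mol O = 0.89942 ÷ 15.999 = 0.056217 mol
Divide by the smallest (0.028107 mol): C 2.000, H 5.000, N 1.000, O 2.000

C2H5NO2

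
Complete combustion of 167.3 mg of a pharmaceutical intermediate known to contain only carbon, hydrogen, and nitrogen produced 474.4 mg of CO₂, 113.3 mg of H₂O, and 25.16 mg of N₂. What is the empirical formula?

C6H7N

mol C = 0.4744 g CO₂ ÷ 44.009 g/mol = 0.010780 mol
mol H = 2 × 0.1133 g H₂O ÷ 18.015 g/mol = 0.012578 mol
mol N = 2 × 0.02516 g N₂ ÷ 28.014 g/mol = 0.0017962 mol
Divide by the smallest (0.0017962 mol): C 6.001, H 7.003, N 1.000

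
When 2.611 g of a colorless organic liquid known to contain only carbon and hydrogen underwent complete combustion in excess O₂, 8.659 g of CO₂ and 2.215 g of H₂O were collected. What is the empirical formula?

mol C = 8.659 g CO₂ ÷ 44.009 g/mol = 0.19676 mol
mol H = 2 × 2.215 g H₂O ÷ 18.015 g/mol = 0.24591 mol
Divide by the smallest (0.19676 mol): C 1.000, H 1.250
Multiplying each by 4 gives whole numbers: C 4.00, H 5.00

C4H5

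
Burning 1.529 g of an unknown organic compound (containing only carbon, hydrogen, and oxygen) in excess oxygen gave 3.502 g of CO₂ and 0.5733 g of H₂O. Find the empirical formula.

C5H4O2

mol C = 3.502 g CO₂ ÷ 44.009 g/mol = 0.079575 mol
mol H = 2 × 0.5733 g H₂O ÷ 18.015 g/mol = 0.063647 mol
mass O = 1.529 − (0.95577 + 0.064156) = 0.50907 g → mol O = 0.50907 ÷ 15.999 = 0.031819 mol
Divide by the smallest (0.031819 mol): C 2.501, H 2.000, O 1.000
Multiplying each by 2 gives whole numbers: C 5.00, H 4.00, O 2.00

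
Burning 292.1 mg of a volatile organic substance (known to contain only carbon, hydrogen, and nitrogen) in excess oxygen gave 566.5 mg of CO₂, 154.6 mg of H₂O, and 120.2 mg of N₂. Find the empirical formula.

mol C = 0.5665 g CO₂ ÷ 44.009 g/mol = 0.012872 mol
mol H = 2 × 0.1546 g H₂O ÷ 18.015 g/mol = 0.017163 mol
mol N = 2 × 0.1202 g N₂ ÷ 28.014 g/mol = 0.0085814 mol
Divide by the smallest (0.0085814 mol): C 1.500, H 2.000, N 1.000
Multiplying each by 2 gives whole numbers: C 3.00, H 4.00, N 2.00

C3H4N2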